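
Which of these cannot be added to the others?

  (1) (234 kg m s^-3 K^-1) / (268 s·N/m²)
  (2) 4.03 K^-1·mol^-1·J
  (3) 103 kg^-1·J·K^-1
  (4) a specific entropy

Expand each in SI base units:
  (1) [kg·m·s⁻³·K⁻¹] / [kg·m⁻¹·s⁻¹] = m²·s⁻²·K⁻¹
  (2) J·mol⁻¹·K⁻¹ = N·m·mol⁻¹·K⁻¹ = kg·m²·s⁻²·K⁻¹·mol⁻¹
  (3) J·kg⁻¹·K⁻¹ = N·m·kg⁻¹·K⁻¹ = m²·s⁻²·K⁻¹
  (4) [specific entropy] = m²·s⁻²·K⁻¹
All reduce to m²·s⁻²·K⁻¹ except (2), which is kg·m²·s⁻²·K⁻¹·mol⁻¹.

(2)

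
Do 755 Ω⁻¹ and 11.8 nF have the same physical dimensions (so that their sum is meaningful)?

No

Dimensions:
  755 Ω⁻¹:  Ω⁻¹ = (V·A⁻¹)⁻¹ = kg⁻¹·m⁻²·s³·A²
  11.8 nF:  F = C·V⁻¹ = kg⁻¹·m⁻²·s⁴·A²
kg⁻¹·m⁻²·s³·A² ≠ kg⁻¹·m⁻²·s⁴·A², so they cannot be added.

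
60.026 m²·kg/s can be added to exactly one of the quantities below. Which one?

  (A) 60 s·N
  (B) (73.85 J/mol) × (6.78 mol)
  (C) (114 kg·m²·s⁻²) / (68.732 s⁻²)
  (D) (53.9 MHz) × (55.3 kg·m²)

Reference: kg·m²·s⁻¹.
Each option:
  (A) N·s = kg·m·s⁻²·s = kg·m·s⁻¹
  (B) [kg·m²·s⁻²·mol⁻¹] · [mol] = kg·m²·s⁻²
  (C) [kg·m²·s⁻²] / [s⁻²] = kg·m²
  (D) [s⁻¹] · [kg·m²] = kg·m²·s⁻¹  ← same
Only (D) matches kg·m²·s⁻¹.

(D)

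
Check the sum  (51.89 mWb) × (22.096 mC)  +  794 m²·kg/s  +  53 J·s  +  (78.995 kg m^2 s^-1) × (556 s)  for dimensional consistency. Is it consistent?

In SI base units:
  (51.89 mWb) × (22.096 mC):  [kg·m²·s⁻²·A⁻¹] · [s·A] = kg·m²·s⁻¹
  794 m²·kg/s:  kg·m²·s⁻¹
  53 J·s:  J·s = N·m·s = kg·m²·s⁻¹
  (78.995 kg m^2 s^-1) × (556 s):  [kg·m²·s⁻¹] · [s] = kg·m²
The terms do not share a single dimension (kg·m² vs kg·m²·s⁻¹).

No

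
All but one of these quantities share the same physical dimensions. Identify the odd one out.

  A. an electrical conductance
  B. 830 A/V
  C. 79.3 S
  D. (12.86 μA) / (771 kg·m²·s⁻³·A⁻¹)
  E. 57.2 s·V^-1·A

In SI base units:
  A. [electrical conductance] = kg⁻¹·m⁻²·s³·A²
  B. A·V⁻¹ = A·(J·C⁻¹)⁻¹ = kg⁻¹·m⁻²·s³·A²
  C. S = Ω⁻¹ = kg⁻¹·m⁻²·s³·A²
  D. [A] / [kg·m²·s⁻³·A⁻¹] = kg⁻¹·m⁻²·s³·A²
  E. A·s·V⁻¹ = A·s·(J·C⁻¹)⁻¹ = kg⁻¹·m⁻²·s⁴·A²
All reduce to kg⁻¹·m⁻²·s³·A² except E., which is kg⁻¹·m⁻²·s⁴·A².

E.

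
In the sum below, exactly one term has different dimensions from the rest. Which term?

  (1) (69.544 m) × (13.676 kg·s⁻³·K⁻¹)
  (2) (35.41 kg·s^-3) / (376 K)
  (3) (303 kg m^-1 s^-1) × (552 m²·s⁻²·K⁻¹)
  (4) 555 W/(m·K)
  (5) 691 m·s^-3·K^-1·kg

In SI base units:
  (1) [m] · [kg·s⁻³·K⁻¹] = kg·m·s⁻³·K⁻¹
  (2) [kg·s⁻³] / [K] = kg·s⁻³·K⁻¹
  (3) [kg·m⁻¹·s⁻¹] · [m²·s⁻²·K⁻¹] = kg·m·s⁻³·K⁻¹
  (4) W·m⁻¹·K⁻¹ = J·s⁻¹·m⁻¹·K⁻¹ = kg·m·s⁻³·K⁻¹
  (5) kg·m·s⁻³·K⁻¹
All reduce to kg·m·s⁻³·K⁻¹ except (2), which is kg·s⁻³·K⁻¹.

(2)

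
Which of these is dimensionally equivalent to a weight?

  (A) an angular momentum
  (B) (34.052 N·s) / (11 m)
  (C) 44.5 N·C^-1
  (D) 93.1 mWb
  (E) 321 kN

(E)

Reference: [weight] = kg·m·s⁻².
Each option:
  (A) [angular momentum] = kg·m²·s⁻¹
  (B) [kg·m·s⁻¹] / [m] = kg·s⁻¹
  (C) N·C⁻¹ = kg·m·s⁻²·(s·A)⁻¹ = kg·m·s⁻³·A⁻¹
  (D) Wb = V·s = kg·m²·s⁻²·A⁻¹
  (E) N = kg·m·s⁻²  ← same
Only (E) matches kg·m·s⁻².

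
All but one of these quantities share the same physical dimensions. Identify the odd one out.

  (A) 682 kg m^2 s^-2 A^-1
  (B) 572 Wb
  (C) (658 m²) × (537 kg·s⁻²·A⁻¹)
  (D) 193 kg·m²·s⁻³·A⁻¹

(D)

Work out the base dimensions of each:
  (A) kg·m²·s⁻²·A⁻¹
  (B) Wb = V·s = kg·m²·s⁻²·A⁻¹
  (C) [m²] · [kg·s⁻²·A⁻¹] = kg·m²·s⁻²·A⁻¹
  (D) kg·m²·s⁻³·A⁻¹
All reduce to kg·m²·s⁻²·A⁻¹ except (D), which is kg·m²·s⁻³·A⁻¹.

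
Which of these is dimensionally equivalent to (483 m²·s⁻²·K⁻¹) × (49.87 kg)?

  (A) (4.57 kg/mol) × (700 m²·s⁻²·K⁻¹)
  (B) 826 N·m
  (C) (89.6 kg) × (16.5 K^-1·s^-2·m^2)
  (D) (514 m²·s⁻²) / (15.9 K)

Reference: [m²·s⁻²·K⁻¹] · [kg] = kg·m²·s⁻²·K⁻¹.
Each option:
  (A) [kg·mol⁻¹] · [m²·s⁻²·K⁻¹] = kg·m²·s⁻²·K⁻¹·mol⁻¹
  (B) N·m = kg·m·s⁻²·m = kg·m²·s⁻²
  (C) [kg] · [m²·s⁻²·K⁻¹] = kg·m²·s⁻²·K⁻¹  ← same
  (D) [m²·s⁻²] / [K] = m²·s⁻²·K⁻¹
Only (C) matches kg·m²·s⁻²·K⁻¹.

(C)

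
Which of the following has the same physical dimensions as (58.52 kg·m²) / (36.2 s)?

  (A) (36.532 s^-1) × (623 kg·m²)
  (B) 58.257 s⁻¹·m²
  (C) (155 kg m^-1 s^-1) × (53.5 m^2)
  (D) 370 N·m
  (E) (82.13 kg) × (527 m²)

(A)

Reference: [kg·m²] / [s] = kg·m²·s⁻¹.
Each option:
  (A) [s⁻¹] · [kg·m²] = kg·m²·s⁻¹  ← same
  (B) m²·s⁻¹
  (C) [kg·m⁻¹·s⁻¹] · [m²] = kg·m·s⁻¹
  (D) N·m = kg·m·s⁻²·m = kg·m²·s⁻²
  (E) [kg] · [m²] = kg·m²
Only (A) matches kg·m²·s⁻¹.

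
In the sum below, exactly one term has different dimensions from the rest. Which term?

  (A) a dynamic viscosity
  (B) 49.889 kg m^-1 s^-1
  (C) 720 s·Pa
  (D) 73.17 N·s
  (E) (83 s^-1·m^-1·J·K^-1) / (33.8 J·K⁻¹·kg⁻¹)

(D)

In SI base units:
  (A) [dynamic viscosity] = kg·m⁻¹·s⁻¹
  (B) kg·m⁻¹·s⁻¹
  (C) Pa·s = N·m⁻²·s = kg·m⁻¹·s⁻¹
  (D) N·s = kg·m·s⁻²·s = kg·m·s⁻¹
  (E) [kg·m·s⁻³·K⁻¹] / [m²·s⁻²·K⁻¹] = kg·m⁻¹·s⁻¹
All reduce to kg·m⁻¹·s⁻¹ except (D), which is kg·m·s⁻¹.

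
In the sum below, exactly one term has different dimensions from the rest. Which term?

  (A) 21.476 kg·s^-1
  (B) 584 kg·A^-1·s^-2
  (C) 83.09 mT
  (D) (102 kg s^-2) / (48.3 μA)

In SI base units:
  (A) kg·s⁻¹
  (B) kg·s⁻²·A⁻¹
  (C) T = Wb·m⁻² = kg·s⁻²·A⁻¹
  (D) [kg·s⁻²] / [A] = kg·s⁻²·A⁻¹
All reduce to kg·s⁻²·A⁻¹ except (A), which is kg·s⁻¹.

(A)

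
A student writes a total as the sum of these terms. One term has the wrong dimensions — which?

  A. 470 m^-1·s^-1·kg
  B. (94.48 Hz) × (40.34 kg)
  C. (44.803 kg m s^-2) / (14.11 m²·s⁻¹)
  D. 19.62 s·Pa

Work out the base dimensions of each:
  A. kg·m⁻¹·s⁻¹
  B. [s⁻¹] · [kg] = kg·s⁻¹
  C. [kg·m·s⁻²] / [m²·s⁻¹] = kg·m⁻¹·s⁻¹
  D. Pa·s = N·m⁻²·s = kg·m⁻¹·s⁻¹
All reduce to kg·m⁻¹·s⁻¹ except B., which is kg·s⁻¹.

B.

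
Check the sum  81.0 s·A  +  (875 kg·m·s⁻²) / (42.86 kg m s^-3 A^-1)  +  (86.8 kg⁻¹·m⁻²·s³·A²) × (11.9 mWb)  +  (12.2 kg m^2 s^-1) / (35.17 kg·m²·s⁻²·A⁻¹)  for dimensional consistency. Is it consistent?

Dimensions:
  81.0 s·A:  A·s = s·A
  (875 kg·m·s⁻²) / (42.86 kg m s^-3 A^-1):  [kg·m·s⁻²] / [kg·m·s⁻³·A⁻¹] = s·A
  (86.8 kg⁻¹·m⁻²·s³·A²) × (11.9 mWb):  [kg⁻¹·m⁻²·s³·A²] · [kg·m²·s⁻²·A⁻¹] = s·A
  (12.2 kg m^2 s^-1) / (35.17 kg·m²·s⁻²·A⁻¹):  [kg·m²·s⁻¹] / [kg·m²·s⁻²·A⁻¹] = s·A
Every term reduces to s·A.

Yes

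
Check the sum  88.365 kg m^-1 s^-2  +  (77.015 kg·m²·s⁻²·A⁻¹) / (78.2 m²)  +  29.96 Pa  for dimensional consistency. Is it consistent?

Expand each in SI base units:
  88.365 kg m^-1 s^-2:  kg·m⁻¹·s⁻²
  (77.015 kg·m²·s⁻²·A⁻¹) / (78.2 m²):  [kg·m²·s⁻²·A⁻¹] / [m²] = kg·s⁻²·A⁻¹
  29.96 Pa:  Pa = N·m⁻² = kg·m⁻¹·s⁻²
The terms do not share a single dimension (kg·m⁻¹·s⁻² vs kg·s⁻²·A⁻¹).

No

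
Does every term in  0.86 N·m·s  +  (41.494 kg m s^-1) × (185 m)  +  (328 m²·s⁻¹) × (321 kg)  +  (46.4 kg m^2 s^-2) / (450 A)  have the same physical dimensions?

In SI base units:
  0.86 N·m·s:  N·m·s = kg·m·s⁻²·m·s = kg·m²·s⁻¹
  (41.494 kg m s^-1) × (185 m):  [kg·m·s⁻¹] · [m] = kg·m²·s⁻¹
  (328 m²·s⁻¹) × (321 kg):  [m²·s⁻¹] · [kg] = kg·m²·s⁻¹
  (46.4 kg m^2 s^-2) / (450 A):  [kg·m²·s⁻²] / [A] = kg·m²·s⁻²·A⁻¹
The terms do not share a single dimension (kg·m²·s⁻²·A⁻¹ vs kg·m²·s⁻¹).

No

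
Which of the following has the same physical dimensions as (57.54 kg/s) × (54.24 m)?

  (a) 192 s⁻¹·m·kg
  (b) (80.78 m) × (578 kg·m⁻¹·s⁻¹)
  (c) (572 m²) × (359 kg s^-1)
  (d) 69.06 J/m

(a)

Reference: [kg·s⁻¹] · [m] = kg·m·s⁻¹.
Each option:
  (a) kg·m·s⁻¹  ← same
  (b) [m] · [kg·m⁻¹·s⁻¹] = kg·s⁻¹
  (c) [m²] · [kg·s⁻¹] = kg·m²·s⁻¹
  (d) J·m⁻¹ = N·m·m⁻¹ = kg·m·s⁻²
Only (a) matches kg·m·s⁻¹.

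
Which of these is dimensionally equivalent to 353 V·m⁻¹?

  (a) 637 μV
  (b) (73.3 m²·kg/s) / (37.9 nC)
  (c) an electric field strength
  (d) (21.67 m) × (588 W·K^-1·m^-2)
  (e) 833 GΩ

(c)

Reference: V·m⁻¹ = J·C⁻¹·m⁻¹ = kg·m·s⁻³·A⁻¹.
Each option:
  (a) V = J·C⁻¹ = kg·m²·s⁻³·A⁻¹
  (b) [kg·m²·s⁻¹] / [s·A] = kg·m²·s⁻²·A⁻¹
  (c) [electric field strength] = kg·m·s⁻³·A⁻¹  ← same
  (d) [m] · [kg·s⁻³·K⁻¹] = kg·m·s⁻³·K⁻¹
  (e) Ω = V·A⁻¹ = kg·m²·s⁻³·A⁻²
Only (c) matches kg·m·s⁻³·A⁻¹.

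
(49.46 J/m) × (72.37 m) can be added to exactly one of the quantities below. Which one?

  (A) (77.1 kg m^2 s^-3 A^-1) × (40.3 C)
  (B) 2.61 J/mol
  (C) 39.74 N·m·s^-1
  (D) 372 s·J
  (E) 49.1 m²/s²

Reference: [kg·m·s⁻²] · [m] = kg·m²·s⁻².
Each option:
  (A) [kg·m²·s⁻³·A⁻¹] · [s·A] = kg·m²·s⁻²  ← same
  (B) J·mol⁻¹ = N·m·mol⁻¹ = kg·m²·s⁻²·mol⁻¹
  (C) N·m·s⁻¹ = kg·m·s⁻²·m·s⁻¹ = kg·m²·s⁻³
  (D) J·s = N·m·s = kg·m²·s⁻¹
  (E) m²·s⁻²
Only (A) matches kg·m²·s⁻².

(A)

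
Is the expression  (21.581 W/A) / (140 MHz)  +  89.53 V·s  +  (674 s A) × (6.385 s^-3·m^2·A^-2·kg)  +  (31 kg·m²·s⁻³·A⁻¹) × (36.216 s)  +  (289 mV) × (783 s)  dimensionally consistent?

Yes

In SI base units:
  (21.581 W/A) / (140 MHz):  [kg·m²·s⁻³·A⁻¹] / [s⁻¹] = kg·m²·s⁻²·A⁻¹
  89.53 V·s:  V·s = J·C⁻¹·s = kg·m²·s⁻²·A⁻¹
  (674 s A) × (6.385 s^-3·m^2·A^-2·kg):  [s·A] · [kg·m²·s⁻³·A⁻²] = kg·m²·s⁻²·A⁻¹
  (31 kg·m²·s⁻³·A⁻¹) × (36.216 s):  [kg·m²·s⁻³·A⁻¹] · [s] = kg·m²·s⁻²·A⁻¹
  (289 mV) × (783 s):  [kg·m²·s⁻³·A⁻¹] · [s] = kg·m²·s⁻²·A⁻¹
Every term reduces to kg·m²·s⁻²·A⁻¹.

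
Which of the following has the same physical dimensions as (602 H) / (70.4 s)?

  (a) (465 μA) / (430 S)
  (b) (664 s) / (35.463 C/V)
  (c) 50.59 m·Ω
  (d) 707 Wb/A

(b)

Reference: [kg·m²·s⁻²·A⁻²] / [s] = kg·m²·s⁻³·A⁻².
Each option:
  (a) [A] / [kg⁻¹·m⁻²·s³·A²] = kg·m²·s⁻³·A⁻¹
  (b) [s] / [kg⁻¹·m⁻²·s⁴·A²] = kg·m²·s⁻³·A⁻²  ← same
  (c) Ω·m = V·A⁻¹·m = kg·m³·s⁻³·A⁻²
  (d) Wb·A⁻¹ = V·s·A⁻¹ = kg·m²·s⁻²·A⁻²
Only (b) matches kg·m²·s⁻³·A⁻².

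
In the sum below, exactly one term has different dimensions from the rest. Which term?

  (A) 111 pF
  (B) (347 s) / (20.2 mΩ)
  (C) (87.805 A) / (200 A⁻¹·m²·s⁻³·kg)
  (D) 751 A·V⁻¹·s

(C)

Work out the base dimensions of each:
  (A) F = C·V⁻¹ = kg⁻¹·m⁻²·s⁴·A²
  (B) [s] / [kg·m²·s⁻³·A⁻²] = kg⁻¹·m⁻²·s⁴·A²
  (C) [A] / [kg·m²·s⁻³·A⁻¹] = kg⁻¹·m⁻²·s³·A²
  (D) A·s·V⁻¹ = A·s·(J·C⁻¹)⁻¹ = kg⁻¹·m⁻²·s⁴·A²
All reduce to kg⁻¹·m⁻²·s⁴·A² except (C), which is kg⁻¹·m⁻²·s³·A².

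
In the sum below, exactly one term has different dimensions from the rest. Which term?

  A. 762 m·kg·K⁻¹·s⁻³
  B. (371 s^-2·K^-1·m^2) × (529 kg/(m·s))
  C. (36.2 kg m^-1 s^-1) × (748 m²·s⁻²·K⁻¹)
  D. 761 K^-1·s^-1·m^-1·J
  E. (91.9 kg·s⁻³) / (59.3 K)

Work out the base dimensions of each:
  A. kg·m·s⁻³·K⁻¹
  B. [m²·s⁻²·K⁻¹] · [kg·m⁻¹·s⁻¹] = kg·m·s⁻³·K⁻¹
  C. [kg·m⁻¹·s⁻¹] · [m²·s⁻²·K⁻¹] = kg·m·s⁻³·K⁻¹
  D. J·s⁻¹·m⁻¹·K⁻¹ = N·m·s⁻¹·m⁻¹·K⁻¹ = kg·m·s⁻³·K⁻¹
  E. [kg·s⁻³] / [K] = kg·s⁻³·K⁻¹
All reduce to kg·m·s⁻³·K⁻¹ except E., which is kg·s⁻³·K⁻¹.

E.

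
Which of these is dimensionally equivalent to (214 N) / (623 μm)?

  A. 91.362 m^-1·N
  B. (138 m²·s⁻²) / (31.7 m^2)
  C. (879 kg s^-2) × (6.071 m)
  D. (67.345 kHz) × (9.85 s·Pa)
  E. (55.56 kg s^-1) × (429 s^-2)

Reference: [kg·m·s⁻²] / [m] = kg·s⁻².
Each option:
  A. N·m⁻¹ = kg·m·s⁻²·m⁻¹ = kg·s⁻²  ← same
  B. [m²·s⁻²] / [m²] = s⁻²
  C. [kg·s⁻²] · [m] = kg·m·s⁻²
  D. [s⁻¹] · [kg·m⁻¹·s⁻¹] = kg·m⁻¹·s⁻²
  E. [kg·s⁻¹] · [s⁻²] = kg·s⁻³
Only A. matches kg·s⁻².

A.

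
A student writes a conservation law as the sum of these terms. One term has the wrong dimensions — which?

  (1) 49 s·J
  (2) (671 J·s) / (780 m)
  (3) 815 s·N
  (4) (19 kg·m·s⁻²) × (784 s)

Dimensions:
  (1) J·s = N·m·s = kg·m²·s⁻¹
  (2) [kg·m²·s⁻¹] / [m] = kg·m·s⁻¹
  (3) N·s = kg·m·s⁻²·s = kg·m·s⁻¹
  (4) [kg·m·s⁻²] · [s] = kg·m·s⁻¹
All reduce to kg·m·s⁻¹ except (1), which is kg·m²·s⁻¹.

(1)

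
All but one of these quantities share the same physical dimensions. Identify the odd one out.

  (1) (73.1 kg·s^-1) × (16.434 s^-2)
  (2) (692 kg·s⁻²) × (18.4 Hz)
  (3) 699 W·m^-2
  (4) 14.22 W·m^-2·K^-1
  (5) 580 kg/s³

(4)

Expand each in SI base units:
  (1) [kg·s⁻¹] · [s⁻²] = kg·s⁻³
  (2) [kg·s⁻²] · [s⁻¹] = kg·s⁻³
  (3) W·m⁻² = J·s⁻¹·m⁻² = kg·s⁻³
  (4) W·m⁻²·K⁻¹ = J·s⁻¹·m⁻²·K⁻¹ = kg·s⁻³·K⁻¹
  (5) kg·s⁻³
All reduce to kg·s⁻³ except (4), which is kg·s⁻³·K⁻¹.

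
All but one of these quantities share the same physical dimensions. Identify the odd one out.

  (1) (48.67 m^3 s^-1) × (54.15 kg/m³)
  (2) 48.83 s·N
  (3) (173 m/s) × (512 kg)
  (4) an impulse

(1)

Reduce each to base SI dimensions:
  (1) [m³·s⁻¹] · [kg·m⁻³] = kg·s⁻¹
  (2) N·s = kg·m·s⁻²·s = kg·m·s⁻¹
  (3) [m·s⁻¹] · [kg] = kg·m·s⁻¹
  (4) [impulse] = kg·m·s⁻¹
All reduce to kg·m·s⁻¹ except (1), which is kg·s⁻¹.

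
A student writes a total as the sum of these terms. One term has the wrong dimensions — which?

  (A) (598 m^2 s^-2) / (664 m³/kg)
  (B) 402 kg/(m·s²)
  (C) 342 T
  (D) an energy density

(C)

In SI base units:
  (A) [m²·s⁻²] / [kg⁻¹·m³] = kg·m⁻¹·s⁻²
  (B) kg·m⁻¹·s⁻²
  (C) T = Wb·m⁻² = kg·s⁻²·A⁻¹
  (D) [energy density] = kg·m⁻¹·s⁻²
All reduce to kg·m⁻¹·s⁻² except (C), which is kg·s⁻²·A⁻¹.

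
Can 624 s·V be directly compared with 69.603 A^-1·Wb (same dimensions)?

No

Work out the base dimensions of each:
  624 s·V:  V·s = J·C⁻¹·s = kg·m²·s⁻²·A⁻¹
  69.603 A^-1·Wb:  Wb·A⁻¹ = V·s·A⁻¹ = kg·m²·s⁻²·A⁻²
kg·m²·s⁻²·A⁻¹ ≠ kg·m²·s⁻²·A⁻², so they cannot be added.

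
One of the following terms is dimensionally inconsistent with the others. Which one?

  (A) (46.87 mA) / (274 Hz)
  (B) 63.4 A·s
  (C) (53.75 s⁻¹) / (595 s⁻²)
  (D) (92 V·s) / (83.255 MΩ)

Work out the base dimensions of each:
  (A) [A] / [s⁻¹] = s·A
  (B) A·s = s·A
  (C) [s⁻¹] / [s⁻²] = s
  (D) [kg·m²·s⁻²·A⁻¹] / [kg·m²·s⁻³·A⁻²] = s·A
All reduce to s·A except (C), which is s.

(C)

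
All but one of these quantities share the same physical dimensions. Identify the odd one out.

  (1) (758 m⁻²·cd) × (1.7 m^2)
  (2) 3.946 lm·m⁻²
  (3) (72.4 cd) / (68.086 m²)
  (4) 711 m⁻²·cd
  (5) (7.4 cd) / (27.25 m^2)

Dimensions:
  (1) [m⁻²·cd] · [m²] = cd
  (2) lm·m⁻² = cd·m⁻² = m⁻²·cd
  (3) [cd] / [m²] = m⁻²·cd
  (4) cd·m⁻² = m⁻²·cd
  (5) [cd] / [m²] = m⁻²·cd
All reduce to m⁻²·cd except (1), which is cd.

(1)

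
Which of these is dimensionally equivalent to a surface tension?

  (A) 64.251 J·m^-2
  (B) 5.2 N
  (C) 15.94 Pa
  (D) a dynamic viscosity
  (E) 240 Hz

Reference: [surface tension] = kg·s⁻².
Each option:
  (A) J·m⁻² = N·m·m⁻² = kg·s⁻²  ← same
  (B) N = kg·m·s⁻²
  (C) Pa = N·m⁻² = kg·m⁻¹·s⁻²
  (D) [dynamic viscosity] = kg·m⁻¹·s⁻¹
  (E) Hz = s⁻¹
Only (A) matches kg·s⁻².

(A)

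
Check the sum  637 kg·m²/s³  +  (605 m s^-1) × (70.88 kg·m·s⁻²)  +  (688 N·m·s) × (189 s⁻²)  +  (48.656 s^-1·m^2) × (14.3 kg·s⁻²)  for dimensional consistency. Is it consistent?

Work out the base dimensions of each:
  637 kg·m²/s³:  kg·m²·s⁻³
  (605 m s^-1) × (70.88 kg·m·s⁻²):  [m·s⁻¹] · [kg·m·s⁻²] = kg·m²·s⁻³
  (688 N·m·s) × (189 s⁻²):  [kg·m²·s⁻¹] · [s⁻²] = kg·m²·s⁻³
  (48.656 s^-1·m^2) × (14.3 kg·s⁻²):  [m²·s⁻¹] · [kg·s⁻²] = kg·m²·s⁻³
Every term reduces to kg·m²·s⁻³.

Yes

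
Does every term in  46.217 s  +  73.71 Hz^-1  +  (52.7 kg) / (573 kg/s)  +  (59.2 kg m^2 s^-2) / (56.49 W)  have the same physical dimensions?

Work out the base dimensions of each:
  46.217 s:  s
  73.71 Hz^-1:  Hz⁻¹ = (s⁻¹)⁻¹ = s
  (52.7 kg) / (573 kg/s):  [kg] / [kg·s⁻¹] = s
  (59.2 kg m^2 s^-2) / (56.49 W):  [kg·m²·s⁻²] / [kg·m²·s⁻³] = s
Every term reduces to s.

Yes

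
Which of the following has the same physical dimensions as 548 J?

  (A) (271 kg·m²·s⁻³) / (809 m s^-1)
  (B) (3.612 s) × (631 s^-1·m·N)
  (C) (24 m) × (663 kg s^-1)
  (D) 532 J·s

Reference: J = N·m = kg·m²·s⁻².
Each option:
  (A) [kg·m²·s⁻³] / [m·s⁻¹] = kg·m·s⁻²
  (B) [s] · [kg·m²·s⁻³] = kg·m²·s⁻²  ← same
  (C) [m] · [kg·s⁻¹] = kg·m·s⁻¹
  (D) J·s = N·m·s = kg·m²·s⁻¹
Only (B) matches kg·m²·s⁻².

(B)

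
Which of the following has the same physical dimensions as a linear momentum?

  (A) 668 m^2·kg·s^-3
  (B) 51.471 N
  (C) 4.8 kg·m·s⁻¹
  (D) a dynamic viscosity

(C)

Reference: [linear momentum] = kg·m·s⁻¹.
Each option:
  (A) kg·m²·s⁻³
  (B) N = kg·m·s⁻²
  (C) kg·m·s⁻¹  ← same
  (D) [dynamic viscosity] = kg·m⁻¹·s⁻¹
Only (C) matches kg·m·s⁻¹.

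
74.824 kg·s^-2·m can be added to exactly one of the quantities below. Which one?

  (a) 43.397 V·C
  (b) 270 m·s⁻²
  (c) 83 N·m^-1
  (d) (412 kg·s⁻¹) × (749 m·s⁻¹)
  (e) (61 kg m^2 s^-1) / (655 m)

Reference: kg·m·s⁻².
Each option:
  (a) C·V = s·A·J·C⁻¹ = kg·m²·s⁻²
  (b) m·s⁻²
  (c) N·m⁻¹ = kg·m·s⁻²·m⁻¹ = kg·s⁻²
  (d) [kg·s⁻¹] · [m·s⁻¹] = kg·m·s⁻²  ← same
  (e) [kg·m²·s⁻¹] / [m] = kg·m·s⁻¹
Only (d) matches kg·m·s⁻².

(d)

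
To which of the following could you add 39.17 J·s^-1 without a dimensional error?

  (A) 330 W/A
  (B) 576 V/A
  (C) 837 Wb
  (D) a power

(D)

Reference: J·s⁻¹ = N·m·s⁻¹ = kg·m²·s⁻³.
Each option:
  (A) W·A⁻¹ = J·s⁻¹·A⁻¹ = kg·m²·s⁻³·A⁻¹
  (B) V·A⁻¹ = J·C⁻¹·A⁻¹ = kg·m²·s⁻³·A⁻²
  (C) Wb = V·s = kg·m²·s⁻²·A⁻¹
  (D) [power] = kg·m²·s⁻³  ← same
Only (D) matches kg·m²·s⁻³.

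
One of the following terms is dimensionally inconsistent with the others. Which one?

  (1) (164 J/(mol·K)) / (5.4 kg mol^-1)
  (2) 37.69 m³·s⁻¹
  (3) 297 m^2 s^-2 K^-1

(2)

Reduce each to base SI dimensions:
  (1) [kg·m²·s⁻²·K⁻¹·mol⁻¹] / [kg·mol⁻¹] = m²·s⁻²·K⁻¹
  (2) m³·s⁻¹
  (3) m²·s⁻²·K⁻¹
All reduce to m²·s⁻²·K⁻¹ except (2), which is m³·s⁻¹.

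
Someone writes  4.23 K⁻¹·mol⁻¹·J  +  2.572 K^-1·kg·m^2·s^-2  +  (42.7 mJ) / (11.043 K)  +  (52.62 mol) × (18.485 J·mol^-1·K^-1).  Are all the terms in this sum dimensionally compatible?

No

In SI base units:
  4.23 K⁻¹·mol⁻¹·J:  J·mol⁻¹·K⁻¹ = N·m·mol⁻¹·K⁻¹ = kg·m²·s⁻²·K⁻¹·mol⁻¹
  2.572 K^-1·kg·m^2·s^-2:  kg·m²·s⁻²·K⁻¹
  (42.7 mJ) / (11.043 K):  [kg·m²·s⁻²] / [K] = kg·m²·s⁻²·K⁻¹
  (52.62 mol) × (18.485 J·mol^-1·K^-1):  [mol] · [kg·m²·s⁻²·K⁻¹·mol⁻¹] = kg·m²·s⁻²·K⁻¹
The terms do not share a single dimension (kg·m²·s⁻²·K⁻¹ vs kg·m²·s⁻²·K⁻¹·mol⁻¹).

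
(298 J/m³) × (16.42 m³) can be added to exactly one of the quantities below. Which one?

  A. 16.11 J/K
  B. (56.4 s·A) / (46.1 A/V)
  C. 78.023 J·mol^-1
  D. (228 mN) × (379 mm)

D.

Reference: [kg·m⁻¹·s⁻²] · [m³] = kg·m²·s⁻².
Each option:
  A. J·K⁻¹ = N·m·K⁻¹ = kg·m²·s⁻²·K⁻¹
  B. [s·A] / [kg⁻¹·m⁻²·s³·A²] = kg·m²·s⁻²·A⁻¹
  C. J·mol⁻¹ = N·m·mol⁻¹ = kg·m²·s⁻²·mol⁻¹
  D. [kg·m·s⁻²] · [m] = kg·m²·s⁻²  ← same
Only D. matches kg·m²·s⁻².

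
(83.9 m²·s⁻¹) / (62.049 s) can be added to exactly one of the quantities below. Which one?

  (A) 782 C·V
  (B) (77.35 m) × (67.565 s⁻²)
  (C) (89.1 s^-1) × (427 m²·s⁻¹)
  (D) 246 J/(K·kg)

(C)

Reference: [m²·s⁻¹] / [s] = m²·s⁻².
Each option:
  (A) C·V = s·A·J·C⁻¹ = kg·m²·s⁻²
  (B) [m] · [s⁻²] = m·s⁻²
  (C) [s⁻¹] · [m²·s⁻¹] = m²·s⁻²  ← same
  (D) J·kg⁻¹·K⁻¹ = N·m·kg⁻¹·K⁻¹ = m²·s⁻²·K⁻¹
Only (C) matches m²·s⁻².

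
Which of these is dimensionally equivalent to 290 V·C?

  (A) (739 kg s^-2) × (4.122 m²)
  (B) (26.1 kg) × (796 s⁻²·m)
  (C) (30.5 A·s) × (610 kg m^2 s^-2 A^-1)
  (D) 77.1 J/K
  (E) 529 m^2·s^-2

Reference: C·V = s·A·J·C⁻¹ = kg·m²·s⁻².
Each option:
  (A) [kg·s⁻²] · [m²] = kg·m²·s⁻²  ← same
  (B) [kg] · [m·s⁻²] = kg·m·s⁻²
  (C) [s·A] · [kg·m²·s⁻²·A⁻¹] = kg·m²·s⁻¹
  (D) J·K⁻¹ = N·m·K⁻¹ = kg·m²·s⁻²·K⁻¹
  (E) m²·s⁻²
Only (A) matches kg·m²·s⁻².

(A)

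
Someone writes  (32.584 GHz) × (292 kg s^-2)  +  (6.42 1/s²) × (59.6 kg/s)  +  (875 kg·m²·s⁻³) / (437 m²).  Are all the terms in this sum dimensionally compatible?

Yes

In SI base units:
  (32.584 GHz) × (292 kg s^-2):  [s⁻¹] · [kg·s⁻²] = kg·s⁻³
  (6.42 1/s²) × (59.6 kg/s):  [s⁻²] · [kg·s⁻¹] = kg·s⁻³
  (875 kg·m²·s⁻³) / (437 m²):  [kg·m²·s⁻³] / [m²] = kg·s⁻³
Every term reduces to kg·s⁻³.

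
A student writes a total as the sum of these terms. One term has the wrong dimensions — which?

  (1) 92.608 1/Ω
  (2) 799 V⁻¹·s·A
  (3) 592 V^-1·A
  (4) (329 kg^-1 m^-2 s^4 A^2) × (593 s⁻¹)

(2)

Expand each in SI base units:
  (1) Ω⁻¹ = (V·A⁻¹)⁻¹ = kg⁻¹·m⁻²·s³·A²
  (2) A·s·V⁻¹ = A·s·(J·C⁻¹)⁻¹ = kg⁻¹·m⁻²·s⁴·A²
  (3) A·V⁻¹ = A·(J·C⁻¹)⁻¹ = kg⁻¹·m⁻²·s³·A²
  (4) [kg⁻¹·m⁻²·s⁴·A²] · [s⁻¹] = kg⁻¹·m⁻²·s³·A²
All reduce to kg⁻¹·m⁻²·s³·A² except (2), which is kg⁻¹·m⁻²·s⁴·A².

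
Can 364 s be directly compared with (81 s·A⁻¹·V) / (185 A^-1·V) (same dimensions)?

Yes

Expand each in SI base units:
  364 s:  s
  (81 s·A⁻¹·V) / (185 A^-1·V):  [kg·m²·s⁻²·A⁻²] / [kg·m²·s⁻³·A⁻²] = s
Both are s, so they have the same dimensions and can be added.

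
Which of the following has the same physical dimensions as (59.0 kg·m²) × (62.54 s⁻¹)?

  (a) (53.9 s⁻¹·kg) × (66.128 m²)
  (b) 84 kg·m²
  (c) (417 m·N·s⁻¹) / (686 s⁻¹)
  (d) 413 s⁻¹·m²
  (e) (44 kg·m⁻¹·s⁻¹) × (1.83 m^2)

(a)

Reference: [kg·m²] · [s⁻¹] = kg·m²·s⁻¹.
Each option:
  (a) [kg·s⁻¹] · [m²] = kg·m²·s⁻¹  ← same
  (b) kg·m²
  (c) [kg·m²·s⁻³] / [s⁻¹] = kg·m²·s⁻²
  (d) m²·s⁻¹
  (e) [kg·m⁻¹·s⁻¹] · [m²] = kg·m·s⁻¹
Only (a) matches kg·m²·s⁻¹.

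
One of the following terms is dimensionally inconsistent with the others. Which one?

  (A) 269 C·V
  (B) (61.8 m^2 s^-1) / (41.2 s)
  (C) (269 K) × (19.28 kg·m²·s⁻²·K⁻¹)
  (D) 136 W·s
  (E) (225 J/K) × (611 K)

In SI base units:
  (A) C·V = s·A·J·C⁻¹ = kg·m²·s⁻²
  (B) [m²·s⁻¹] / [s] = m²·s⁻²
  (C) [K] · [kg·m²·s⁻²·K⁻¹] = kg·m²·s⁻²
  (D) W·s = J·s⁻¹·s = kg·m²·s⁻²
  (E) [kg·m²·s⁻²·K⁻¹] · [K] = kg·m²·s⁻²
All reduce to kg·m²·s⁻² except (B), which is m²·s⁻².

(B)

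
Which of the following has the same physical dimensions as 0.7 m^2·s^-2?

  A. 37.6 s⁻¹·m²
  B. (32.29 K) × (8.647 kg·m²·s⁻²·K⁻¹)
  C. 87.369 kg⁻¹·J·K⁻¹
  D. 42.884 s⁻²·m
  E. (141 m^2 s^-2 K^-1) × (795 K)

E.

Reference: m²·s⁻².
Each option:
  A. m²·s⁻¹
  B. [K] · [kg·m²·s⁻²·K⁻¹] = kg·m²·s⁻²
  C. J·kg⁻¹·K⁻¹ = N·m·kg⁻¹·K⁻¹ = m²·s⁻²·K⁻¹
  D. m·s⁻²
  E. [m²·s⁻²·K⁻¹] · [K] = m²·s⁻²  ← same
Only E. matches m²·s⁻².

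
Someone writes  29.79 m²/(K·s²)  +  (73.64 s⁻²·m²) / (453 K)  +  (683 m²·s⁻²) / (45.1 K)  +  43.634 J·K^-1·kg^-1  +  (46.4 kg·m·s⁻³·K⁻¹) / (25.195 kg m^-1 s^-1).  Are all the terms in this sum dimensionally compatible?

Expand each in SI base units:
  29.79 m²/(K·s²):  m²·s⁻²·K⁻¹
  (73.64 s⁻²·m²) / (453 K):  [m²·s⁻²] / [K] = m²·s⁻²·K⁻¹
  (683 m²·s⁻²) / (45.1 K):  [m²·s⁻²] / [K] = m²·s⁻²·K⁻¹
  43.634 J·K^-1·kg^-1:  J·kg⁻¹·K⁻¹ = N·m·kg⁻¹·K⁻¹ = m²·s⁻²·K⁻¹
  (46.4 kg·m·s⁻³·K⁻¹) / (25.195 kg m^-1 s^-1):  [kg·m·s⁻³·K⁻¹] / [kg·m⁻¹·s⁻¹] = m²·s⁻²·K⁻¹
Every term reduces to m²·s⁻²·K⁻¹.

Yes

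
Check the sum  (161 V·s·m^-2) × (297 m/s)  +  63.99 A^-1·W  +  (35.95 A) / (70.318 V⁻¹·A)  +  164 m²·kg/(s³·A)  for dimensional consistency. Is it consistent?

In SI base units:
  (161 V·s·m^-2) × (297 m/s):  [kg·s⁻²·A⁻¹] · [m·s⁻¹] = kg·m·s⁻³·A⁻¹
  63.99 A^-1·W:  W·A⁻¹ = J·s⁻¹·A⁻¹ = kg·m²·s⁻³·A⁻¹
  (35.95 A) / (70.318 V⁻¹·A):  [A] / [kg⁻¹·m⁻²·s³·A²] = kg·m²·s⁻³·A⁻¹
  164 m²·kg/(s³·A):  kg·m²·s⁻³·A⁻¹
The terms do not share a single dimension (kg·m²·s⁻³·A⁻¹ vs kg·m·s⁻³·A⁻¹).

No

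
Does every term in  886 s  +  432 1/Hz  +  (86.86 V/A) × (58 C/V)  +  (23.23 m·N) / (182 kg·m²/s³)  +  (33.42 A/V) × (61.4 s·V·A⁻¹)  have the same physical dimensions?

Reduce each to base SI dimensions:
  886 s:  s
  432 1/Hz:  Hz⁻¹ = (s⁻¹)⁻¹ = s
  (86.86 V/A) × (58 C/V):  [kg·m²·s⁻³·A⁻²] · [kg⁻¹·m⁻²·s⁴·A²] = s
  (23.23 m·N) / (182 kg·m²/s³):  [kg·m²·s⁻²] / [kg·m²·s⁻³] = s
  (33.42 A/V) × (61.4 s·V·A⁻¹):  [kg⁻¹·m⁻²·s³·A²] · [kg·m²·s⁻²·A⁻²] = s
Every term reduces to s.

Yes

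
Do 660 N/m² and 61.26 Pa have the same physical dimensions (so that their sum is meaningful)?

Reduce each to base SI dimensions:
  660 N/m²:  N·m⁻² = kg·m·s⁻²·m⁻² = kg·m⁻¹·s⁻²
  61.26 Pa:  Pa = N·m⁻² = kg·m⁻¹·s⁻²
Both are kg·m⁻¹·s⁻², so they have the same dimensions and can be added.

Yes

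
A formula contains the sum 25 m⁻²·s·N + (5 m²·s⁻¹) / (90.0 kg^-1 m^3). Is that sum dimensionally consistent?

Yes

Dimensions:
  25 m⁻²·s·N:  N·s·m⁻² = kg·m·s⁻²·s·m⁻² = kg·m⁻¹·s⁻¹
  (5 m²·s⁻¹) / (90.0 kg^-1 m^3):  [m²·s⁻¹] / [kg⁻¹·m³] = kg·m⁻¹·s⁻¹
Both are kg·m⁻¹·s⁻¹, so they have the same dimensions and can be added.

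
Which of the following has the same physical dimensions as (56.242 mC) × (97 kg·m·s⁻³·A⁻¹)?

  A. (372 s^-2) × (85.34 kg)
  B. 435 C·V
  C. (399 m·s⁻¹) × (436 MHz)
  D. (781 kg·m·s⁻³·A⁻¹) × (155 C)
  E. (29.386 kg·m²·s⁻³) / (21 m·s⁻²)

Reference: [s·A] · [kg·m·s⁻³·A⁻¹] = kg·m·s⁻².
Each option:
  A. [s⁻²] · [kg] = kg·s⁻²
  B. C·V = s·A·J·C⁻¹ = kg·m²·s⁻²
  C. [m·s⁻¹] · [s⁻¹] = m·s⁻²
  D. [kg·m·s⁻³·A⁻¹] · [s·A] = kg·m·s⁻²  ← same
  E. [kg·m²·s⁻³] / [m·s⁻²] = kg·m·s⁻¹
Only D. matches kg·m·s⁻².

D.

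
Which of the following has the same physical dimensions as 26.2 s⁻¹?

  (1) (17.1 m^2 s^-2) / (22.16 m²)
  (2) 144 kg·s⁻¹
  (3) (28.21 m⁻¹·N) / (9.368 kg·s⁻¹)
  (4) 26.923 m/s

(3)

Reference: s⁻¹.
Each option:
  (1) [m²·s⁻²] / [m²] = s⁻²
  (2) kg·s⁻¹
  (3) [kg·s⁻²] / [kg·s⁻¹] = s⁻¹  ← same
  (4) m·s⁻¹
Only (3) matches s⁻¹.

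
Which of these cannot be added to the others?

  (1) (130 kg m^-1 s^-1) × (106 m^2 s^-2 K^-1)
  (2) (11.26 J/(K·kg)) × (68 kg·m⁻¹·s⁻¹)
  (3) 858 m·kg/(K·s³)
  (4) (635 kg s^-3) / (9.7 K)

Reduce each to base SI dimensions:
  (1) [kg·m⁻¹·s⁻¹] · [m²·s⁻²·K⁻¹] = kg·m·s⁻³·K⁻¹
  (2) [m²·s⁻²·K⁻¹] · [kg·m⁻¹·s⁻¹] = kg·m·s⁻³·K⁻¹
  (3) kg·m·s⁻³·K⁻¹
  (4) [kg·s⁻³] / [K] = kg·s⁻³·K⁻¹
All reduce to kg·m·s⁻³·K⁻¹ except (4), which is kg·s⁻³·K⁻¹.

(4)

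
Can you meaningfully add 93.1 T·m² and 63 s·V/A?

No

Expand each in SI base units:
  93.1 T·m²:  T·m² = Wb·m⁻²·m² = kg·m²·s⁻²·A⁻¹
  63 s·V/A:  V·s·A⁻¹ = J·C⁻¹·s·A⁻¹ = kg·m²·s⁻²·A⁻²
kg·m²·s⁻²·A⁻¹ ≠ kg·m²·s⁻²·A⁻², so they cannot be added.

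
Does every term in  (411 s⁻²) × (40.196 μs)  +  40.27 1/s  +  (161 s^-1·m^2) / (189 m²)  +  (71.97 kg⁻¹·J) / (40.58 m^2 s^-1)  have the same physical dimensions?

Yes

Dimensions:
  (411 s⁻²) × (40.196 μs):  [s⁻²] · [s] = s⁻¹
  40.27 1/s:  s⁻¹
  (161 s^-1·m^2) / (189 m²):  [m²·s⁻¹] / [m²] = s⁻¹
  (71.97 kg⁻¹·J) / (40.58 m^2 s^-1):  [m²·s⁻²] / [m²·s⁻¹] = s⁻¹
Every term reduces to s⁻¹.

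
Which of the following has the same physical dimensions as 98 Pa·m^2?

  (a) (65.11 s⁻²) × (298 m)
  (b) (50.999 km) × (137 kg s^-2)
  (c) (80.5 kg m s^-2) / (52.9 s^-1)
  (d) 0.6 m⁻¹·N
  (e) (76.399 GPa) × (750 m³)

Reference: Pa·m² = N·m⁻²·m² = kg·m·s⁻².
Each option:
  (a) [s⁻²] · [m] = m·s⁻²
  (b) [m] · [kg·s⁻²] = kg·m·s⁻²  ← same
  (c) [kg·m·s⁻²] / [s⁻¹] = kg·m·s⁻¹
  (d) N·m⁻¹ = kg·m·s⁻²·m⁻¹ = kg·s⁻²
  (e) [kg·m⁻¹·s⁻²] · [m³] = kg·m²·s⁻²
Only (b) matches kg·m·s⁻².

(b)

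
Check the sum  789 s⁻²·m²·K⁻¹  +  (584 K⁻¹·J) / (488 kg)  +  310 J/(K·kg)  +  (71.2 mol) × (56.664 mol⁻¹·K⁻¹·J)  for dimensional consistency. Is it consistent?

No

In SI base units:
  789 s⁻²·m²·K⁻¹:  m²·s⁻²·K⁻¹
  (584 K⁻¹·J) / (488 kg):  [kg·m²·s⁻²·K⁻¹] / [kg] = m²·s⁻²·K⁻¹
  310 J/(K·kg):  J·kg⁻¹·K⁻¹ = N·m·kg⁻¹·K⁻¹ = m²·s⁻²·K⁻¹
  (71.2 mol) × (56.664 mol⁻¹·K⁻¹·J):  [mol] · [kg·m²·s⁻²·K⁻¹·mol⁻¹] = kg·m²·s⁻²·K⁻¹
The terms do not share a single dimension (kg·m²·s⁻²·K⁻¹ vs m²·s⁻²·K⁻¹).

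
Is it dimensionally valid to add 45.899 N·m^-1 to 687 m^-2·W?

No

Work out the base dimensions of each:
  45.899 N·m^-1:  N·m⁻¹ = kg·m·s⁻²·m⁻¹ = kg·s⁻²
  687 m^-2·W:  W·m⁻² = J·s⁻¹·m⁻² = kg·s⁻³
kg·s⁻² ≠ kg·s⁻³, so they cannot be added.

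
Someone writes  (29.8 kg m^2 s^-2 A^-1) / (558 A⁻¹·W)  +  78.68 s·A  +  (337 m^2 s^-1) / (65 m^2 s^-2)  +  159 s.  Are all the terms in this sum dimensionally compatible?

Reduce each to base SI dimensions:
  (29.8 kg m^2 s^-2 A^-1) / (558 A⁻¹·W):  [kg·m²·s⁻²·A⁻¹] / [kg·m²·s⁻³·A⁻¹] = s
  78.68 s·A:  A·s = s·A
  (337 m^2 s^-1) / (65 m^2 s^-2):  [m²·s⁻¹] / [m²·s⁻²] = s
  159 s:  s
The terms do not share a single dimension (s vs s·A).

No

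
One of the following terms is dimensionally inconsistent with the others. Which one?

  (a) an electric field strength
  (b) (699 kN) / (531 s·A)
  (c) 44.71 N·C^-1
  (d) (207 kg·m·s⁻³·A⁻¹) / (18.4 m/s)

Expand each in SI base units:
  (a) [electric field strength] = kg·m·s⁻³·A⁻¹
  (b) [kg·m·s⁻²] / [s·A] = kg·m·s⁻³·A⁻¹
  (c) N·C⁻¹ = kg·m·s⁻²·(s·A)⁻¹ = kg·m·s⁻³·A⁻¹
  (d) [kg·m·s⁻³·A⁻¹] / [m·s⁻¹] = kg·s⁻²·A⁻¹
All reduce to kg·m·s⁻³·A⁻¹ except (d), which is kg·s⁻²·A⁻¹.

(d)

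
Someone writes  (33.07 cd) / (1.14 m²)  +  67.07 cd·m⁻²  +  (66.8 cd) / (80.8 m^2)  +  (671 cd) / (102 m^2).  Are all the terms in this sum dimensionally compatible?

Reduce each to base SI dimensions:
  (33.07 cd) / (1.14 m²):  [cd] / [m²] = m⁻²·cd
  67.07 cd·m⁻²:  cd·m⁻² = m⁻²·cd
  (66.8 cd) / (80.8 m^2):  [cd] / [m²] = m⁻²·cd
  (671 cd) / (102 m^2):  [cd] / [m²] = m⁻²·cd
Every term reduces to m⁻²·cd.

Yes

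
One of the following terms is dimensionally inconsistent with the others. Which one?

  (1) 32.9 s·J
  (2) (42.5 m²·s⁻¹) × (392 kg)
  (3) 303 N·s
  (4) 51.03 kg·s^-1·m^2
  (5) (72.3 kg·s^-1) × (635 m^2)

Reduce each to base SI dimensions:
  (1) J·s = N·m·s = kg·m²·s⁻¹
  (2) [m²·s⁻¹] · [kg] = kg·m²·s⁻¹
  (3) N·s = kg·m·s⁻²·s = kg·m·s⁻¹
  (4) kg·m²·s⁻¹
  (5) [kg·s⁻¹] · [m²] = kg·m²·s⁻¹
All reduce to kg·m²·s⁻¹ except (3), which is kg·m·s⁻¹.

(3)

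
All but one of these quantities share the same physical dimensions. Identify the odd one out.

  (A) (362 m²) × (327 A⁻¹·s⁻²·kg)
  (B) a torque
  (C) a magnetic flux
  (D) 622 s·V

In SI base units:
  (A) [m²] · [kg·s⁻²·A⁻¹] = kg·m²·s⁻²·A⁻¹
  (B) [torque] = kg·m²·s⁻²
  (C) [magnetic flux] = kg·m²·s⁻²·A⁻¹
  (D) V·s = J·C⁻¹·s = kg·m²·s⁻²·A⁻¹
All reduce to kg·m²·s⁻²·A⁻¹ except (B), which is kg·m²·s⁻².

(B)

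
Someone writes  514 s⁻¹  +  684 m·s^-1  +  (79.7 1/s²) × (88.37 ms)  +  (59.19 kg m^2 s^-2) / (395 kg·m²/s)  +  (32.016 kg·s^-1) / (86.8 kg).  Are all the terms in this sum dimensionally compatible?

No

In SI base units:
  514 s⁻¹:  s⁻¹
  684 m·s^-1:  m·s⁻¹
  (79.7 1/s²) × (88.37 ms):  [s⁻²] · [s] = s⁻¹
  (59.19 kg m^2 s^-2) / (395 kg·m²/s):  [kg·m²·s⁻²] / [kg·m²·s⁻¹] = s⁻¹
  (32.016 kg·s^-1) / (86.8 kg):  [kg·s⁻¹] / [kg] = s⁻¹
The terms do not share a single dimension (m·s⁻¹ vs s⁻¹).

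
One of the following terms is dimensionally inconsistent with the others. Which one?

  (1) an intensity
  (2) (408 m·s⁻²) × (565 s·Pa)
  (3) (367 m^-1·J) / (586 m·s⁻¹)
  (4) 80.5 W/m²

Dimensions:
  (1) [intensity] = kg·s⁻³
  (2) [m·s⁻²] · [kg·m⁻¹·s⁻¹] = kg·s⁻³
  (3) [kg·m·s⁻²] / [m·s⁻¹] = kg·s⁻¹
  (4) W·m⁻² = J·s⁻¹·m⁻² = kg·s⁻³
All reduce to kg·s⁻³ except (3), which is kg·s⁻¹.

(3)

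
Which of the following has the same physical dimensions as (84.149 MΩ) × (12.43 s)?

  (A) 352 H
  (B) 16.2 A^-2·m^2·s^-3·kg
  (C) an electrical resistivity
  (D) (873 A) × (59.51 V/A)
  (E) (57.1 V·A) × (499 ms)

(A)

Reference: [kg·m²·s⁻³·A⁻²] · [s] = kg·m²·s⁻²·A⁻².
Each option:
  (A) H = V·s·A⁻¹ = kg·m²·s⁻²·A⁻²  ← same
  (B) kg·m²·s⁻³·A⁻²
  (C) [electrical resistivity] = kg·m³·s⁻³·A⁻²
  (D) [A] · [kg·m²·s⁻³·A⁻²] = kg·m²·s⁻³·A⁻¹
  (E) [kg·m²·s⁻³] · [s] = kg·m²·s⁻²
Only (A) matches kg·m²·s⁻²·A⁻².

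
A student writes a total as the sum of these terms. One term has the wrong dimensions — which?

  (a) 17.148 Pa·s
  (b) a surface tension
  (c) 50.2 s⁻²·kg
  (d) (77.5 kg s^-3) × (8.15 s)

(a)

In SI base units:
  (a) Pa·s = N·m⁻²·s = kg·m⁻¹·s⁻¹
  (b) [surface tension] = kg·s⁻²
  (c) kg·s⁻²
  (d) [kg·s⁻³] · [s] = kg·s⁻²
All reduce to kg·s⁻² except (a), which is kg·m⁻¹·s⁻¹.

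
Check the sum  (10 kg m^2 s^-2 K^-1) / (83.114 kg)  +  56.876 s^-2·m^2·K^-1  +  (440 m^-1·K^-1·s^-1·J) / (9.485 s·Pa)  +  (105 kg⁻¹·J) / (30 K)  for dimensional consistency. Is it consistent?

Yes

Work out the base dimensions of each:
  (10 kg m^2 s^-2 K^-1) / (83.114 kg):  [kg·m²·s⁻²·K⁻¹] / [kg] = m²·s⁻²·K⁻¹
  56.876 s^-2·m^2·K^-1:  m²·s⁻²·K⁻¹
  (440 m^-1·K^-1·s^-1·J) / (9.485 s·Pa):  [kg·m·s⁻³·K⁻¹] / [kg·m⁻¹·s⁻¹] = m²·s⁻²·K⁻¹
  (105 kg⁻¹·J) / (30 K):  [m²·s⁻²] / [K] = m²·s⁻²·K⁻¹
Every term reduces to m²·s⁻²·K⁻¹.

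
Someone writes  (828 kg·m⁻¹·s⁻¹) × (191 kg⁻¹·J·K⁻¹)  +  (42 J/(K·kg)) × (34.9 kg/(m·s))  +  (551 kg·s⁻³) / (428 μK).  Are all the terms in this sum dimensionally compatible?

Dimensions:
  (828 kg·m⁻¹·s⁻¹) × (191 kg⁻¹·J·K⁻¹):  [kg·m⁻¹·s⁻¹] · [m²·s⁻²·K⁻¹] = kg·m·s⁻³·K⁻¹
  (42 J/(K·kg)) × (34.9 kg/(m·s)):  [m²·s⁻²·K⁻¹] · [kg·m⁻¹·s⁻¹] = kg·m·s⁻³·K⁻¹
  (551 kg·s⁻³) / (428 μK):  [kg·s⁻³] / [K] = kg·s⁻³·K⁻¹
The terms do not share a single dimension (kg·m·s⁻³·K⁻¹ vs kg·s⁻³·K⁻¹).

No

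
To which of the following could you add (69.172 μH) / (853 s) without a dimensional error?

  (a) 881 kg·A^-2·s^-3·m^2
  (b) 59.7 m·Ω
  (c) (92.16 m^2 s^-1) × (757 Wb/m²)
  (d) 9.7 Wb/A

(a)

Reference: [kg·m²·s⁻²·A⁻²] / [s] = kg·m²·s⁻³·A⁻².
Each option:
  (a) kg·m²·s⁻³·A⁻²  ← same
  (b) Ω·m = V·A⁻¹·m = kg·m³·s⁻³·A⁻²
  (c) [m²·s⁻¹] · [kg·s⁻²·A⁻¹] = kg·m²·s⁻³·A⁻¹
  (d) Wb·A⁻¹ = V·s·A⁻¹ = kg·m²·s⁻²·A⁻²
Only (a) matches kg·m²·s⁻³·A⁻².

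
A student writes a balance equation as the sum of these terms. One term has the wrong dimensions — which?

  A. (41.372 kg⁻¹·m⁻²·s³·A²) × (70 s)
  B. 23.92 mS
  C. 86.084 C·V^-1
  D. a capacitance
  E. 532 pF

In SI base units:
  A. [kg⁻¹·m⁻²·s³·A²] · [s] = kg⁻¹·m⁻²·s⁴·A²
  B. S = Ω⁻¹ = kg⁻¹·m⁻²·s³·A²
  C. C·V⁻¹ = s·A·(J·C⁻¹)⁻¹ = kg⁻¹·m⁻²·s⁴·A²
  D. [capacitance] = kg⁻¹·m⁻²·s⁴·A²
  E. F = C·V⁻¹ = kg⁻¹·m⁻²·s⁴·A²
All reduce to kg⁻¹·m⁻²·s⁴·A² except B., which is kg⁻¹·m⁻²·s³·A².

B.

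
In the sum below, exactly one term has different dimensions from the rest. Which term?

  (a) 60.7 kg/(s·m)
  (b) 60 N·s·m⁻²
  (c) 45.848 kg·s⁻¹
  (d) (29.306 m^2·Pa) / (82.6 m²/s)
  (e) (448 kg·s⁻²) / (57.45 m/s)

Dimensions:
  (a) kg·m⁻¹·s⁻¹
  (b) N·s·m⁻² = kg·m·s⁻²·s·m⁻² = kg·m⁻¹·s⁻¹
  (c) kg·s⁻¹
  (d) [kg·m·s⁻²] / [m²·s⁻¹] = kg·m⁻¹·s⁻¹
  (e) [kg·s⁻²] / [m·s⁻¹] = kg·m⁻¹·s⁻¹
All reduce to kg·m⁻¹·s⁻¹ except (c), which is kg·s⁻¹.

(c)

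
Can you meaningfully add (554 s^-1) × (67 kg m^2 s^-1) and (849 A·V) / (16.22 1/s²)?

No

Reduce each to base SI dimensions:
  (554 s^-1) × (67 kg m^2 s^-1):  [s⁻¹] · [kg·m²·s⁻¹] = kg·m²·s⁻²
  (849 A·V) / (16.22 1/s²):  [kg·m²·s⁻³] / [s⁻²] = kg·m²·s⁻¹
kg·m²·s⁻² ≠ kg·m²·s⁻¹, so they cannot be added.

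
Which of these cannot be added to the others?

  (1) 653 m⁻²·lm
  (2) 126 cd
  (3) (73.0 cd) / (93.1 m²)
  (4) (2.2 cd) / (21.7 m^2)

Dimensions:
  (1) lm·m⁻² = cd·m⁻² = m⁻²·cd
  (2) cd
  (3) [cd] / [m²] = m⁻²·cd
  (4) [cd] / [m²] = m⁻²·cd
All reduce to m⁻²·cd except (2), which is cd.

(2)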